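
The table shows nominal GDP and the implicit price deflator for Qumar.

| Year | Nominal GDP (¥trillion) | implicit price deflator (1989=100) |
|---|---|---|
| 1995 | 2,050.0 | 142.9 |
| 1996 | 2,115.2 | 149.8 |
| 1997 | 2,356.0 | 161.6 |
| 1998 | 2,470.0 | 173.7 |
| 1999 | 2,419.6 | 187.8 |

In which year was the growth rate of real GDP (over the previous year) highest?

1996: real = 2115.2/1.498 = 1412.02; growth vs 1995 (1434.57) = -1.57%.
1997: real = 2356.0/1.616 = 1457.92; growth vs 1996 (1412.02) = 3.25%.
1998: real = 2470.0/1.737 = 1421.99; growth vs 1997 (1457.92) = -2.46%.
1999: real = 2419.6/1.878 = 1288.39; growth vs 1998 (1421.99) = -9.40%.

1997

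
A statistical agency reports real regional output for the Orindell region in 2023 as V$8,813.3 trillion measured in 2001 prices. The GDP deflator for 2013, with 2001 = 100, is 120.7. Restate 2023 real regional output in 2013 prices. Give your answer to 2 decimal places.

Real regional output in 2013 prices = Real regional output in 2001 prices × (P_2013/P_2001) = 8813.3 × 1.207 = 10637.65.

V$10,637.65 trillion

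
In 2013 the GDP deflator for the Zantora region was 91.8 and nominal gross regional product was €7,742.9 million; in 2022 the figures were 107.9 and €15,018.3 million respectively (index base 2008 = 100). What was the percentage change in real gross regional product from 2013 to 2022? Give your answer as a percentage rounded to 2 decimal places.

Real gross regional product 2013 = 7742.9 / 0.918 = 8434.53.
Real gross regional product 2022 = 15018.3 / 1.079 = 13918.72.
Real growth = 13918.72 / 8434.53 − 1 = 0.6502.

65.02%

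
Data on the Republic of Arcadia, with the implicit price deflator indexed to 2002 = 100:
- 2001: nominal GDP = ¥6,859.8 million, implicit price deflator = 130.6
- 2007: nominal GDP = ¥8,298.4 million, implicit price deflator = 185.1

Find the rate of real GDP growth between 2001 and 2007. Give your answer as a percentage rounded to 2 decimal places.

-14.65%

Deflate each year: 2001 → 6859.8/1.306 = 5252.53; 2007 → 8298.4/1.851 = 4483.20.
So real GDP changed by 4483.20/5252.53 − 1 = -0.1465, i.e. -14.65%.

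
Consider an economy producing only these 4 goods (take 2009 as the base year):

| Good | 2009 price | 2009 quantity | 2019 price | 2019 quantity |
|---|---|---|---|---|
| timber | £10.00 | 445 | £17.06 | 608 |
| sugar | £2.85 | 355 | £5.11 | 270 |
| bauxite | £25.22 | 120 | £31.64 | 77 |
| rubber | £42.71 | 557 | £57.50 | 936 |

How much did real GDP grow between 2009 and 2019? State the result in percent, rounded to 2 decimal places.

Real GDP 2009 = Nominal GDP 2009 = 10.00·445 + 2.85·355 + 25.22·120 + 42.71·557 = 32277.62.
Real GDP 2019 (at 2009 prices) = 10.00·608 + 2.85·270 + 25.22·77 + 42.71·936 = 48768.00.
Real growth = 48768.00/32277.62 − 1 = 0.5109.

51.09%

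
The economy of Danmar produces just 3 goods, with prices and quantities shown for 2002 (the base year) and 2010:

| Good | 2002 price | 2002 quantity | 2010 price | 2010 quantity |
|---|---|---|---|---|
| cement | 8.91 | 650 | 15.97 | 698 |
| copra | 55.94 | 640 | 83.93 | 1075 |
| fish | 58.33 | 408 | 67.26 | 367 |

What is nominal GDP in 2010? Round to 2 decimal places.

Nominal GDP 2010 = Σ (p_2010 × q_2010) = 15.97·698 + 83.93·1075 + 67.26·367 = 126056.23.

126056.23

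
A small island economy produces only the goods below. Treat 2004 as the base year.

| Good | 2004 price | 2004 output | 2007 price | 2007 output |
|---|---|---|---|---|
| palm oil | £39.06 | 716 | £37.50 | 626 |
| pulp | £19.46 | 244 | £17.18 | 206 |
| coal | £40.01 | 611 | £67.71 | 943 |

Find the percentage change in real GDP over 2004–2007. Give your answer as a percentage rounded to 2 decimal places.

15.79%

Real GDP 2004 = Nominal GDP 2004 = 39.06·716 + 19.46·244 + 40.01·611 = 57161.31.
Real GDP 2007 (at 2004 prices) = 39.06·626 + 19.46·206 + 40.01·943 = 66189.75.
Real growth = 66189.75/57161.31 − 1 = 0.1579.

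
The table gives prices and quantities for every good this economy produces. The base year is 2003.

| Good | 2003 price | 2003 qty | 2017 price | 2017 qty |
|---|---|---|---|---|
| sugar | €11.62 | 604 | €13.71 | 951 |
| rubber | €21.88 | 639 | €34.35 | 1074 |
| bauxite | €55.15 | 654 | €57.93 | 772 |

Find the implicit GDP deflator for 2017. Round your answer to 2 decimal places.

Nominal GDP 2017 = 13.71·951 + 34.35·1074 + 57.93·772 = 94652.07.
Real GDP 2017 (at 2003 prices) = 11.62·951 + 21.88·1074 + 55.15·772 = 77125.54.
Deflator = Nominal/Real × 100 = 94652.07/77125.54 × 100 = 122.725.

122.72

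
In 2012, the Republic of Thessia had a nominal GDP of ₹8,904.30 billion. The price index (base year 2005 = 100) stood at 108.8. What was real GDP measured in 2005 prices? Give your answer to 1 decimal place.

₹8,184.1 billion

Real GDP = Nominal / (price index/100) = 8904.30 / 1.088 = 8184.10.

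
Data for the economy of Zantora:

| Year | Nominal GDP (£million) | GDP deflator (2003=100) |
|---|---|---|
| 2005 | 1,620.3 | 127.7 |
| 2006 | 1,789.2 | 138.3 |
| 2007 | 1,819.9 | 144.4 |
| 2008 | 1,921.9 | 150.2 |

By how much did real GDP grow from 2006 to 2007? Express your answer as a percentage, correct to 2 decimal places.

Real GDP 2006 = 1789.2/1.383 = 1293.71.
Real GDP 2007 = 1819.9/1.444 = 1260.32.
Change = 1260.32/1293.71 − 1 = -0.0258.

-2.58%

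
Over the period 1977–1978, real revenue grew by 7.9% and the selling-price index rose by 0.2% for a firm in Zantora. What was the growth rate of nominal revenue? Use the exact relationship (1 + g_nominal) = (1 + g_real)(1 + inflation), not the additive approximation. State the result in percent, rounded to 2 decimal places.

(1 + g_nom) = (1 + g_real)(1 + π) = 1.0790 × 1.0020 = 1.08116.

8.12%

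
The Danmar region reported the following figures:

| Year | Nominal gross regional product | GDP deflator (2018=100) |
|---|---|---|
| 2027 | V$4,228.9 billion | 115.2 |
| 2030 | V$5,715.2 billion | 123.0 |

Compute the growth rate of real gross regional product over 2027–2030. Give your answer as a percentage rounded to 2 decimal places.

26.58%

Deflate each year: 2027 → 4228.9/1.152 = 3670.92; 2030 → 5715.2/1.230 = 4646.50.
So real gross regional product changed by 4646.50/3670.92 − 1 = 0.2658, i.e. 26.58%.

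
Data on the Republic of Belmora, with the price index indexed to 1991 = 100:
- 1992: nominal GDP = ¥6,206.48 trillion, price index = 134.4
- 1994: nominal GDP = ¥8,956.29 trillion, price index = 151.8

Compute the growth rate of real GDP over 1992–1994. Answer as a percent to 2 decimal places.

Deflate each year: 1992 → 6206.48/1.344 = 4617.92; 1994 → 8956.29/1.518 = 5900.06.
So real GDP changed by 5900.06/4617.92 − 1 = 0.2776, i.e. 27.76%.

27.76%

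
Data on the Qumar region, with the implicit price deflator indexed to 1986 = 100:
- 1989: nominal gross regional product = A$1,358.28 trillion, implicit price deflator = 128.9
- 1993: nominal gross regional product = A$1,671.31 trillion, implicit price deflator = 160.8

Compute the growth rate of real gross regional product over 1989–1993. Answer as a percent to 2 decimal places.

-1.36%

Real gross regional product 1989 = 1358.28 / 1.289 = 1053.75.
Real gross regional product 1993 = 1671.31 / 1.608 = 1039.37.
Real growth = 1039.37 / 1053.75 − 1 = -0.0136.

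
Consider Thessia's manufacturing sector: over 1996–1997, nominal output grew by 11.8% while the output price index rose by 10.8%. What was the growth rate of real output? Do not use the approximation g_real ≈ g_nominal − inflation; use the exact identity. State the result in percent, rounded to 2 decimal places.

(1 + g_nom) = (1 + g_real)(1 + π), so g_real = 1.1180 / 1.1080 − 1 = 0.00903.

0.90%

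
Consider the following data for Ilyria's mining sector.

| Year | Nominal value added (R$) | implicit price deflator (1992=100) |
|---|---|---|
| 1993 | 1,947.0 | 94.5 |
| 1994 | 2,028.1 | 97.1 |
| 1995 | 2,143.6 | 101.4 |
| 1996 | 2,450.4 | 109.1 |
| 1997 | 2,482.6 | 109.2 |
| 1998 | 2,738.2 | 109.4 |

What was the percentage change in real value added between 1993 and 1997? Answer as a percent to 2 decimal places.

Real value added 1993 = 1947.0/0.945 = 2060.32.
Real value added 1997 = 2482.6/1.092 = 2273.44.
Change = 2273.44/2060.32 − 1 = 0.1034.

10.34%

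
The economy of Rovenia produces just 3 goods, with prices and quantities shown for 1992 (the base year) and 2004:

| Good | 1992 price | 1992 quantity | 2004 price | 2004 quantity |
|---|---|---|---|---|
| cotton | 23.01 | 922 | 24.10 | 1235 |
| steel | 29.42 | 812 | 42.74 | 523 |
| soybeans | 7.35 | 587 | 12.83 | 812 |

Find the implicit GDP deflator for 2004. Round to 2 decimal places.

Nominal GDP 2004 = 24.10·1235 + 42.74·523 + 12.83·812 = 62534.48.
Real GDP 2004 (at 1992 prices) = 23.01·1235 + 29.42·523 + 7.35·812 = 49772.21.
Deflator = Nominal/Real × 100 = 62534.48/49772.21 × 100 = 125.641.

125.64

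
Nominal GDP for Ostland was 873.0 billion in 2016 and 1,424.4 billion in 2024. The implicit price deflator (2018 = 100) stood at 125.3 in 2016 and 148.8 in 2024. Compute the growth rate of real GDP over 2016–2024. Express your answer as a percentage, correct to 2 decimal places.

Real GDP 2016 = 873.0 / 1.253 = 696.73.
Real GDP 2024 = 1424.4 / 1.488 = 957.26.
Real growth = 957.26 / 696.73 − 1 = 0.3739.

37.39%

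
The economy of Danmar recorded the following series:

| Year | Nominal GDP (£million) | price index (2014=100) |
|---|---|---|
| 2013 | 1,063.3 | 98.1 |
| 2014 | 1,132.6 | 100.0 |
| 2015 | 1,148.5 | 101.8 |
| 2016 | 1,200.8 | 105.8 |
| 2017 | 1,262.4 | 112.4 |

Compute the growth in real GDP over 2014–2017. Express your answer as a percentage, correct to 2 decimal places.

-0.84%

Real GDP 2014 = 1132.6/1.000 = 1132.60.
Real GDP 2017 = 1262.4/1.124 = 1123.13.
Change = 1123.13/1132.60 − 1 = -0.0084.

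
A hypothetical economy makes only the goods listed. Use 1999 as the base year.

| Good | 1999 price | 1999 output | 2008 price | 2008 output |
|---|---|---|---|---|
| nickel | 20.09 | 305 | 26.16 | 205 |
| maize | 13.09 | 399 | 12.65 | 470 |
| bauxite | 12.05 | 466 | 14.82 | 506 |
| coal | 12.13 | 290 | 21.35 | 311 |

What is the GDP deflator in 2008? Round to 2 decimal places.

126.35

Nominal GDP 2008 = 26.16·205 + 12.65·470 + 14.82·506 + 21.35·311 = 25447.07.
Real GDP 2008 (at 1999 prices) = 20.09·205 + 13.09·470 + 12.05·506 + 12.13·311 = 20140.48.
Deflator = Nominal/Real × 100 = 25447.07/20140.48 × 100 = 126.348.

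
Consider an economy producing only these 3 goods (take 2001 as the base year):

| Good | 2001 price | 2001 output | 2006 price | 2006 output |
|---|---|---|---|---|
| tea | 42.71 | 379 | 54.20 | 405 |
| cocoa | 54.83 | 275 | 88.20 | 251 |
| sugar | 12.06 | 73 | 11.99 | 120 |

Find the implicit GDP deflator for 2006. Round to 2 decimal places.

140.06

Nominal GDP 2006 = 54.20·405 + 88.20·251 + 11.99·120 = 45528.00.
Real GDP 2006 (at 2001 prices) = 42.71·405 + 54.83·251 + 12.06·120 = 32507.08.
Deflator = Nominal/Real × 100 = 45528.00/32507.08 × 100 = 140.056.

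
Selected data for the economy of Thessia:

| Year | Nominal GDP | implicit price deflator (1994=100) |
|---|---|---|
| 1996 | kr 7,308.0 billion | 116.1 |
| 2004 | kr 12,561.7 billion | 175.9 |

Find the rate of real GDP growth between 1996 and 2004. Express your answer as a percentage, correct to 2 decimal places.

13.45%

Deflate each year: 1996 → 7308.0/1.161 = 6294.57; 2004 → 12561.7/1.759 = 7141.39.
So real GDP changed by 7141.39/6294.57 − 1 = 0.1345, i.e. 13.45%.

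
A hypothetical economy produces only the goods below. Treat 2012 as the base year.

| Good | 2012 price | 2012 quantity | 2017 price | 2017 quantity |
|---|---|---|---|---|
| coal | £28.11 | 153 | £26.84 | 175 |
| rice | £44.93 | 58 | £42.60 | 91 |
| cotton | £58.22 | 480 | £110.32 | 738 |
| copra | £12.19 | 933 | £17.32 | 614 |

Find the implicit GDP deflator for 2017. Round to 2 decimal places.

169.23

Nominal GDP 2017 = 26.84·175 + 42.60·91 + 110.32·738 + 17.32·614 = 100624.24.
Real GDP 2017 (at 2012 prices) = 28.11·175 + 44.93·91 + 58.22·738 + 12.19·614 = 59458.90.
Deflator = Nominal/Real × 100 = 100624.24/59458.90 × 100 = 169.233.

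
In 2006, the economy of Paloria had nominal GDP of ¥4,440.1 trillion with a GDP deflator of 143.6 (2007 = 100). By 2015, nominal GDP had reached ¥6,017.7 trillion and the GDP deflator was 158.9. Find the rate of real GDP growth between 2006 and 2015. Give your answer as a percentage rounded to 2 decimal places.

22.48%

Real GDP 2006 = 4440.1 / 1.436 = 3091.99.
Real GDP 2015 = 6017.7 / 1.589 = 3787.10.
Real growth = 3787.10 / 3091.99 − 1 = 0.2248.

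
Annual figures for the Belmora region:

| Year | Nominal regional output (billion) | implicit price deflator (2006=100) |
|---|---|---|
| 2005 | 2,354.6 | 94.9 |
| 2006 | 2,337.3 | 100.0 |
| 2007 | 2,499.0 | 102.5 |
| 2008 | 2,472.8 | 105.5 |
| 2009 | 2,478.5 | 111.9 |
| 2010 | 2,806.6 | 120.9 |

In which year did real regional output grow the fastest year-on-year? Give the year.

2010

2006: real = 2337.3/1.000 = 2337.30; growth vs 2005 (2481.14) = -5.80%.
2007: real = 2499.0/1.025 = 2438.05; growth vs 2006 (2337.30) = 4.31%.
2008: real = 2472.8/1.055 = 2343.89; growth vs 2007 (2438.05) = -3.86%.
2009: real = 2478.5/1.119 = 2214.92; growth vs 2008 (2343.89) = -5.50%.
2010: real = 2806.6/1.209 = 2321.42; growth vs 2009 (2214.92) = 4.81%.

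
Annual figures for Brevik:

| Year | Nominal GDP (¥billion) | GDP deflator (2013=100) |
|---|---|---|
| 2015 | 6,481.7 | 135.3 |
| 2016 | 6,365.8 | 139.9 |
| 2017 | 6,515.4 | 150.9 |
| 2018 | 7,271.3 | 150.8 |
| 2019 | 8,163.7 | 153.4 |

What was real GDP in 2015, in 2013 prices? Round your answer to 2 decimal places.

Real GDP 2015 = 6481.7 / 1.353 = 4790.61.

¥4,790.61 billion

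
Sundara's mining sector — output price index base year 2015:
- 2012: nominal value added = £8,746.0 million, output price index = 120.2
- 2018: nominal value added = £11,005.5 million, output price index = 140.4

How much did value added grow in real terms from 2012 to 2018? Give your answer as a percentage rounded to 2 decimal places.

7.73%

Real value added 2012 = 8746.0 / 1.202 = 7276.21.
Real value added 2018 = 11005.5 / 1.404 = 7838.68.
Real growth = 7838.68 / 7276.21 − 1 = 0.0773.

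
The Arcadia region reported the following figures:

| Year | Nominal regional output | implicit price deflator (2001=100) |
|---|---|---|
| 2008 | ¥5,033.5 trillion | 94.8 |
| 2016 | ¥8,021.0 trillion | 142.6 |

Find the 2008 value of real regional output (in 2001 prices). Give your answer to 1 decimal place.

¥5,309.6 trillion

Real regional output = Nominal / (implicit price deflator/100) = 5033.5 / 0.948 = 5309.60.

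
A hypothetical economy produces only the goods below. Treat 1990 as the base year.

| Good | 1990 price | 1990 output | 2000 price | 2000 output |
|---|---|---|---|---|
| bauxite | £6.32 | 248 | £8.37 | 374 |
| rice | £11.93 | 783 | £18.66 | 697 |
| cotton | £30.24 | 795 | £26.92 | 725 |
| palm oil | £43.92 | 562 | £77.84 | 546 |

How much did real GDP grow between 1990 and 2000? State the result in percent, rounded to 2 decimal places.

Real GDP 1990 = Nominal GDP 1990 = 6.32·248 + 11.93·783 + 30.24·795 + 43.92·562 = 59632.39.
Real GDP 2000 (at 1990 prices) = 6.32·374 + 11.93·697 + 30.24·725 + 43.92·546 = 56583.21.
Real growth = 56583.21/59632.39 − 1 = -0.0511.

-5.11%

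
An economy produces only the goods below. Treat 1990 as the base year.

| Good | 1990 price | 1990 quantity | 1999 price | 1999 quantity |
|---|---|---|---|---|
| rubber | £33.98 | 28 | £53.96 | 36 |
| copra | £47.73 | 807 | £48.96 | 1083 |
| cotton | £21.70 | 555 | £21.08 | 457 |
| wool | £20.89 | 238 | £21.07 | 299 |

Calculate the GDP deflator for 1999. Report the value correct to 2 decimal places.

102.64

Nominal GDP 1999 = 53.96·36 + 48.96·1083 + 21.08·457 + 21.07·299 = 70899.73.
Real GDP 1999 (at 1990 prices) = 33.98·36 + 47.73·1083 + 21.70·457 + 20.89·299 = 69077.88.
Deflator = Nominal/Real × 100 = 70899.73/69077.88 × 100 = 102.637.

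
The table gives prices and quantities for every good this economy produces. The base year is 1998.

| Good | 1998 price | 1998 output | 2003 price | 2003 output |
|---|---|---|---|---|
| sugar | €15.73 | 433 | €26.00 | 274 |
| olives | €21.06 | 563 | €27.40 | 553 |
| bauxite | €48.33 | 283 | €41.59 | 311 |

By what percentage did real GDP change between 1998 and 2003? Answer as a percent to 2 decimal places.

-4.20%

Real GDP 1998 = Nominal GDP 1998 = 15.73·433 + 21.06·563 + 48.33·283 = 32345.26.
Real GDP 2003 (at 1998 prices) = 15.73·274 + 21.06·553 + 48.33·311 = 30986.83.
Real growth = 30986.83/32345.26 − 1 = -0.0420.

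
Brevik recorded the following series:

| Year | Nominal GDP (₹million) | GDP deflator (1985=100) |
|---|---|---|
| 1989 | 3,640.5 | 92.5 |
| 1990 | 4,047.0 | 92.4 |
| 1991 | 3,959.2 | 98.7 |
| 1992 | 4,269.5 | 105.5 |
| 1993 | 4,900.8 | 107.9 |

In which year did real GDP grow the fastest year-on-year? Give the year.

1993

1990: real = 4047.0/0.924 = 4379.87; growth vs 1989 (3935.68) = 11.29%.
1991: real = 3959.2/0.987 = 4011.35; growth vs 1990 (4379.87) = -8.41%.
1992: real = 4269.5/1.055 = 4046.92; growth vs 1991 (4011.35) = 0.89%.
1993: real = 4900.8/1.079 = 4541.98; growth vs 1992 (4046.92) = 12.23%.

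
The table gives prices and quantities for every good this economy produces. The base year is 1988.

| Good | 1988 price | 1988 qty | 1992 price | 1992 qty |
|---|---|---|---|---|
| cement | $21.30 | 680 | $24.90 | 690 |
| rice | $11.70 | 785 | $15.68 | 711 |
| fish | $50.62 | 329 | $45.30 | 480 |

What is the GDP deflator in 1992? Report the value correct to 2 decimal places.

Nominal GDP 1992 = 24.90·690 + 15.68·711 + 45.30·480 = 50073.48.
Real GDP 1992 (at 1988 prices) = 21.30·690 + 11.70·711 + 50.62·480 = 47313.30.
Deflator = Nominal/Real × 100 = 50073.48/47313.30 × 100 = 105.834.

105.83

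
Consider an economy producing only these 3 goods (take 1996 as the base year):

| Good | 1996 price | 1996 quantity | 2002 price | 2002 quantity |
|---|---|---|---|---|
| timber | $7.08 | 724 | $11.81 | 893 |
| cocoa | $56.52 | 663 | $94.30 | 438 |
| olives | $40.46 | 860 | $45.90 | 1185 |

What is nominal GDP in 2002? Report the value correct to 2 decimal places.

Nominal GDP 2002 = Σ (p_2002 × q_2002) = 11.81·893 + 94.30·438 + 45.90·1185 = 106241.23.

$106241.23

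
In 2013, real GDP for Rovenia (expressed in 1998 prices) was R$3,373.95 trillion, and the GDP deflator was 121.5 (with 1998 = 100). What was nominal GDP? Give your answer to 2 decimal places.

R$4,099.35 trillion

Nominal GDP = Real × (GDP deflator/100) = 3373.95 × 1.215 = 4099.35.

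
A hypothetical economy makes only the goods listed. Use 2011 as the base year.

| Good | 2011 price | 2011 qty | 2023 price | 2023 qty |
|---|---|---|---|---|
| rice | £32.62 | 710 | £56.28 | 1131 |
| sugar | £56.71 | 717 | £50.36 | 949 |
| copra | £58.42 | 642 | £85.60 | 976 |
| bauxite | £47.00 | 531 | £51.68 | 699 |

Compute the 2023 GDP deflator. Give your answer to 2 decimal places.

127.98

Nominal GDP 2023 = 56.28·1131 + 50.36·949 + 85.60·976 + 51.68·699 = 231114.24.
Real GDP 2023 (at 2011 prices) = 32.62·1131 + 56.71·949 + 58.42·976 + 47.00·699 = 180581.93.
Deflator = Nominal/Real × 100 = 231114.24/180581.93 × 100 = 127.983.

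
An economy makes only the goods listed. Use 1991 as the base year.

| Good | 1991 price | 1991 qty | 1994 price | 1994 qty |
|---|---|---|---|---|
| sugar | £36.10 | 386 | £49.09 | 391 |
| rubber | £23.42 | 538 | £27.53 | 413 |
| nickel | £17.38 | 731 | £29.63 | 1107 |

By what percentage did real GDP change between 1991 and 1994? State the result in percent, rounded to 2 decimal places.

Real GDP 1991 = Nominal GDP 1991 = 36.10·386 + 23.42·538 + 17.38·731 = 39239.34.
Real GDP 1994 (at 1991 prices) = 36.10·391 + 23.42·413 + 17.38·1107 = 43027.22.
Real growth = 43027.22/39239.34 − 1 = 0.0965.

9.65%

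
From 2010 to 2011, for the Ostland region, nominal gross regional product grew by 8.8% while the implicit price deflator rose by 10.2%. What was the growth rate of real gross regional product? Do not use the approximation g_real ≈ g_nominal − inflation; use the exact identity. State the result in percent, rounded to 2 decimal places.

(1 + g_nom) = (1 + g_real)(1 + π), so g_real = 1.0880 / 1.1020 − 1 = -0.01270.

-1.27%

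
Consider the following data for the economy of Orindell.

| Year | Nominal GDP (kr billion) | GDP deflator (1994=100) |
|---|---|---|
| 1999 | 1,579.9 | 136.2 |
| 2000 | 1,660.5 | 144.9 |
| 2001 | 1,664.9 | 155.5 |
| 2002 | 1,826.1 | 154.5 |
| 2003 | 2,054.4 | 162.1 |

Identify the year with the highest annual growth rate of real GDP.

2000: real = 1660.5/1.449 = 1145.96; growth vs 1999 (1159.99) = -1.21%.
2001: real = 1664.9/1.555 = 1070.68; growth vs 2000 (1145.96) = -6.57%.
2002: real = 1826.1/1.545 = 1181.94; growth vs 2001 (1070.68) = 10.39%.
2003: real = 2054.4/1.621 = 1267.37; growth vs 2002 (1181.94) = 7.23%.

2002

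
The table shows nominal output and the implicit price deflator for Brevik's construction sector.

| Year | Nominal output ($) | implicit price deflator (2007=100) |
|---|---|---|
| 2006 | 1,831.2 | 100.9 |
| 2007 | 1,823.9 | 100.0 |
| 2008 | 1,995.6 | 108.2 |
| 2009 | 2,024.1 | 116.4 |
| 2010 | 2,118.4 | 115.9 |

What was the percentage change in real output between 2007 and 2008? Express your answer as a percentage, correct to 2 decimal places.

Real output 2007 = 1823.9/1.000 = 1823.90.
Real output 2008 = 1995.6/1.082 = 1844.36.
Change = 1844.36/1823.90 − 1 = 0.0112.

1.12%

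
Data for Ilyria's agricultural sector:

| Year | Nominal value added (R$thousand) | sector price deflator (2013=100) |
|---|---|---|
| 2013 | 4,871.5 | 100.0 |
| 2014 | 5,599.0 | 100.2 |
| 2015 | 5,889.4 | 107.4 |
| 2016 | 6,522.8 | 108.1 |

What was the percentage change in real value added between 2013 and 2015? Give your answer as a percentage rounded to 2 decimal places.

Real value added 2013 = 4871.5/1.000 = 4871.50.
Real value added 2015 = 5889.4/1.074 = 5483.61.
Change = 5483.61/4871.50 − 1 = 0.1257.

12.57%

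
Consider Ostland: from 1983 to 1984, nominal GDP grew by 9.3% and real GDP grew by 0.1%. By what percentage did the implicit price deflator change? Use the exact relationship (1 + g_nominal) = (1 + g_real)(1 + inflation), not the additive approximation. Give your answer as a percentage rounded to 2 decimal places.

(1 + g_nom) = (1 + g_real)(1 + π), so π = 1.0930 / 1.0010 − 1 = 0.09191.

9.19%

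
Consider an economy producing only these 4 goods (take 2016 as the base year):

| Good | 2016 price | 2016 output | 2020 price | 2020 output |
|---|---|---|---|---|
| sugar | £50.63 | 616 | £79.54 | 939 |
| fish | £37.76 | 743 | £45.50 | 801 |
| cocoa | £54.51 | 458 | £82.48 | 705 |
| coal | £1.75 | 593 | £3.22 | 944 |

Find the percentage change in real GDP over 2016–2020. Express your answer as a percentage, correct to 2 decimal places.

Real GDP 2016 = Nominal GDP 2016 = 50.63·616 + 37.76·743 + 54.51·458 + 1.75·593 = 85247.09.
Real GDP 2020 (at 2016 prices) = 50.63·939 + 37.76·801 + 54.51·705 + 1.75·944 = 117868.88.
Real growth = 117868.88/85247.09 − 1 = 0.3827.

38.27%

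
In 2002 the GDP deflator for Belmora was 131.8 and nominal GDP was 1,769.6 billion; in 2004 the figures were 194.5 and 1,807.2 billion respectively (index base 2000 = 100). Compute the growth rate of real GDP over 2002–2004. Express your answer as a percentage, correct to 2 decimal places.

Real GDP 2002 = 1769.6 / 1.318 = 1342.64.
Real GDP 2004 = 1807.2 / 1.945 = 929.15.
Real growth = 929.15 / 1342.64 − 1 = -0.3080.

-30.80%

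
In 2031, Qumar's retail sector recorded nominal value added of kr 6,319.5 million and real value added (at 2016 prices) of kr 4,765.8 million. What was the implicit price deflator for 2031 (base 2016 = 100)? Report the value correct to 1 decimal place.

implicit price deflator = (Nominal / Real) × 100 = 6319.5 / 4765.8 × 100 = 132.60.

132.6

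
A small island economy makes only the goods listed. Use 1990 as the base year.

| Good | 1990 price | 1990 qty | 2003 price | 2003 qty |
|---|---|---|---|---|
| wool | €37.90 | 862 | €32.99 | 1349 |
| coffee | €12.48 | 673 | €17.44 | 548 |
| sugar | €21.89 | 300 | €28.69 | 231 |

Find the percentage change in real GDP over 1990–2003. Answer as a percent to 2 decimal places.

32.30%

Real GDP 1990 = Nominal GDP 1990 = 37.90·862 + 12.48·673 + 21.89·300 = 47635.84.
Real GDP 2003 (at 1990 prices) = 37.90·1349 + 12.48·548 + 21.89·231 = 63022.73.
Real growth = 63022.73/47635.84 − 1 = 0.3230.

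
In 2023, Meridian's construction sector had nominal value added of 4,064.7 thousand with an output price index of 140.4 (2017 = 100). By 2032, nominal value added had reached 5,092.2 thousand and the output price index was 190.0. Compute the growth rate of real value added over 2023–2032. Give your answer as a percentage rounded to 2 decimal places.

Deflate each year: 2023 → 4064.7/1.404 = 2895.09; 2032 → 5092.2/1.900 = 2680.11.
So real value added changed by 2680.11/2895.09 − 1 = -0.0743, i.e. -7.43%.

-7.43%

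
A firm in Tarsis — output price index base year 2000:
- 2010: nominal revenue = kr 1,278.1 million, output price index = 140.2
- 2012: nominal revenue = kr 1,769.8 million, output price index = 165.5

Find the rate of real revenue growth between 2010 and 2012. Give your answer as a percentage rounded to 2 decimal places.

17.30%

Real revenue 2010 = 1278.1 / 1.402 = 911.63.
Real revenue 2012 = 1769.8 / 1.655 = 1069.37.
Real growth = 1069.37 / 911.63 − 1 = 0.1730.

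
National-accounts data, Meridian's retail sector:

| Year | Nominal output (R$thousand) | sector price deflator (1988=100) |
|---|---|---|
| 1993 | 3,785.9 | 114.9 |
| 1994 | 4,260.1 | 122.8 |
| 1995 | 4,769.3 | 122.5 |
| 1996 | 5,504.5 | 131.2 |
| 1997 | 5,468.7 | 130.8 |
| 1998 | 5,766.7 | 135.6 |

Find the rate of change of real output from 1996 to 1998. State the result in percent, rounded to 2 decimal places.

Real output 1996 = 5504.5/1.312 = 4195.50.
Real output 1998 = 5766.7/1.356 = 4252.73.
Change = 4252.73/4195.50 − 1 = 0.0136.

1.36%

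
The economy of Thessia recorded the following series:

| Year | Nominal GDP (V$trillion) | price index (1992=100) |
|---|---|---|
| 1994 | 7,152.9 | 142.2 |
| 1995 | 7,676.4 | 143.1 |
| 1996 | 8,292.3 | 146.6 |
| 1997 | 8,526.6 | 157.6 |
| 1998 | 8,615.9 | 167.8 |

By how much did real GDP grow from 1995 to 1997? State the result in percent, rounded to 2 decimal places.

Real GDP 1995 = 7676.4/1.431 = 5364.36.
Real GDP 1997 = 8526.6/1.576 = 5410.28.
Change = 5410.28/5364.36 − 1 = 0.0086.

0.86%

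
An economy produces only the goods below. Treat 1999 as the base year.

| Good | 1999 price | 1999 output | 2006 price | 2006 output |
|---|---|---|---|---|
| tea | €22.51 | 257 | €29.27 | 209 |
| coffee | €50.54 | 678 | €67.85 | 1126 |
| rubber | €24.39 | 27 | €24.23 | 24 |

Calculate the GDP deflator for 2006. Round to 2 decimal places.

133.60

Nominal GDP 2006 = 29.27·209 + 67.85·1126 + 24.23·24 = 83098.05.
Real GDP 2006 (at 1999 prices) = 22.51·209 + 50.54·1126 + 24.39·24 = 62197.99.
Deflator = Nominal/Real × 100 = 83098.05/62197.99 × 100 = 133.602.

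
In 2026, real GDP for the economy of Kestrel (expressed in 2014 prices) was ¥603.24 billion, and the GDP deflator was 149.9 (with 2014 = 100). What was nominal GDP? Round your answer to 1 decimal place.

Nominal GDP = Real × (GDP deflator/100) = 603.24 × 1.499 = 904.26.

¥904.3 billion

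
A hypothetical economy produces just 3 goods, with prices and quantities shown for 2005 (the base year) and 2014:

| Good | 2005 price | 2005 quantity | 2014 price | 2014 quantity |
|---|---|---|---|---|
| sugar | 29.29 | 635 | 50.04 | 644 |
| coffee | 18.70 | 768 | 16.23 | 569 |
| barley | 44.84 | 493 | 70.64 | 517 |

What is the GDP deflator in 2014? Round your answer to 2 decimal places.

Nominal GDP 2014 = 50.04·644 + 16.23·569 + 70.64·517 = 77981.51.
Real GDP 2014 (at 2005 prices) = 29.29·644 + 18.70·569 + 44.84·517 = 52685.34.
Deflator = Nominal/Real × 100 = 77981.51/52685.34 × 100 = 148.014.

148.01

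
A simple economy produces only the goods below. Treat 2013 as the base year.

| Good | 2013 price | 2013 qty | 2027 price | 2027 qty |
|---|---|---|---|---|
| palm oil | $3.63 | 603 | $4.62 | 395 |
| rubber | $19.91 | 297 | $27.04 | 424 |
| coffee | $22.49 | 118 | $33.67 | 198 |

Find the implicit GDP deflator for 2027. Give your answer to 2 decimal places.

139.28

Nominal GDP 2027 = 4.62·395 + 27.04·424 + 33.67·198 = 19956.52.
Real GDP 2027 (at 2013 prices) = 3.63·395 + 19.91·424 + 22.49·198 = 14328.71.
Deflator = Nominal/Real × 100 = 19956.52/14328.71 × 100 = 139.276.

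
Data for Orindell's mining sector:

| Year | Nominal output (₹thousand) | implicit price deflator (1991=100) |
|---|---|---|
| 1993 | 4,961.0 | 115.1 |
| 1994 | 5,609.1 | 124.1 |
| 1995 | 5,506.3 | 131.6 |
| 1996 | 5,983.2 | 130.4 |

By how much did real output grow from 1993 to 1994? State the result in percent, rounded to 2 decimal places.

Real output 1993 = 4961.0/1.151 = 4310.17.
Real output 1994 = 5609.1/1.241 = 4519.82.
Change = 4519.82/4310.17 − 1 = 0.0486.

4.86%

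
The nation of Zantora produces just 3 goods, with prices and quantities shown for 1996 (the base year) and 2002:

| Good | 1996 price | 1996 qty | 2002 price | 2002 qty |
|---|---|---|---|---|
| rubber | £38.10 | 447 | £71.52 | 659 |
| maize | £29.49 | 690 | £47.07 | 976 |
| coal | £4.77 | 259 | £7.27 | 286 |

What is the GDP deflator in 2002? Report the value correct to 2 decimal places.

Nominal GDP 2002 = 71.52·659 + 47.07·976 + 7.27·286 = 95151.22.
Real GDP 2002 (at 1996 prices) = 38.10·659 + 29.49·976 + 4.77·286 = 55254.36.
Deflator = Nominal/Real × 100 = 95151.22/55254.36 × 100 = 172.206.

172.21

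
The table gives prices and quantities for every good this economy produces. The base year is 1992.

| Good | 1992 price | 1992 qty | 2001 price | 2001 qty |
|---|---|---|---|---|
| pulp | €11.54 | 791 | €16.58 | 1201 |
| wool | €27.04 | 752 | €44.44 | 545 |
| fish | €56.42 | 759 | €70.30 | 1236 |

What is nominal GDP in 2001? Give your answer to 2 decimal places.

€131023.18

Nominal GDP 2001 = Σ (p_2001 × q_2001) = 16.58·1201 + 44.44·545 + 70.30·1236 = 131023.18.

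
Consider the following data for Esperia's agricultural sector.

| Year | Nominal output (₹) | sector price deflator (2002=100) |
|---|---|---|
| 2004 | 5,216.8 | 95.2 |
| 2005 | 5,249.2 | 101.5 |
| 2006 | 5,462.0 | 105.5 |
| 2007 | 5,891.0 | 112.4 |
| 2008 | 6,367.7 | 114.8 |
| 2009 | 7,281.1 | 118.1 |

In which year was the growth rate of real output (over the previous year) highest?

2005: real = 5249.2/1.015 = 5171.63; growth vs 2004 (5479.83) = -5.62%.
2006: real = 5462.0/1.055 = 5177.25; growth vs 2005 (5171.63) = 0.11%.
2007: real = 5891.0/1.124 = 5241.10; growth vs 2006 (5177.25) = 1.23%.
2008: real = 6367.7/1.148 = 5546.78; growth vs 2007 (5241.10) = 5.83%.
2009: real = 7281.1/1.181 = 6165.20; growth vs 2008 (5546.78) = 11.15%.

2009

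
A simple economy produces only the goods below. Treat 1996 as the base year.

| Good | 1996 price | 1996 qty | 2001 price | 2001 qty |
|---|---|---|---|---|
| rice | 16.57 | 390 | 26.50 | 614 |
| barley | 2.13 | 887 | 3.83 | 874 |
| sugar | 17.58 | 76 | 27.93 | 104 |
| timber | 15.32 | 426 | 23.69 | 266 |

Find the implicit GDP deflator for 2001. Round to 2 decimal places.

Nominal GDP 2001 = 26.50·614 + 3.83·874 + 27.93·104 + 23.69·266 = 28824.68.
Real GDP 2001 (at 1996 prices) = 16.57·614 + 2.13·874 + 17.58·104 + 15.32·266 = 17939.04.
Deflator = Nominal/Real × 100 = 28824.68/17939.04 × 100 = 160.681.

160.68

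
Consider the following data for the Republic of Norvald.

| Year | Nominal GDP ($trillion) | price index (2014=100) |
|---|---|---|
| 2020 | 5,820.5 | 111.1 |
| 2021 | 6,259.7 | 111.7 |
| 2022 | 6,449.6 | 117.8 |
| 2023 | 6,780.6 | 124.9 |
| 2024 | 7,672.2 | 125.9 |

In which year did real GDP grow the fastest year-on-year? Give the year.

2021: real = 6259.7/1.117 = 5604.03; growth vs 2020 (5238.97) = 6.97%.
2022: real = 6449.6/1.178 = 5475.04; growth vs 2021 (5604.03) = -2.30%.
2023: real = 6780.6/1.249 = 5428.82; growth vs 2022 (5475.04) = -0.84%.
2024: real = 7672.2/1.259 = 6093.88; growth vs 2023 (5428.82) = 12.25%.

2024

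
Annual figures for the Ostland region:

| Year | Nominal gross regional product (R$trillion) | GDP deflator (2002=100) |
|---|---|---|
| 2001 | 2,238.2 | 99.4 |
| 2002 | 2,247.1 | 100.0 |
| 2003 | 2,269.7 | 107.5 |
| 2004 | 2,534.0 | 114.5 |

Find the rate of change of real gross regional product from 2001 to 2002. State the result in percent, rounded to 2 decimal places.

-0.20%

Real gross regional product 2001 = 2238.2/0.994 = 2251.71.
Real gross regional product 2002 = 2247.1/1.000 = 2247.10.
Change = 2247.10/2251.71 − 1 = -0.0020.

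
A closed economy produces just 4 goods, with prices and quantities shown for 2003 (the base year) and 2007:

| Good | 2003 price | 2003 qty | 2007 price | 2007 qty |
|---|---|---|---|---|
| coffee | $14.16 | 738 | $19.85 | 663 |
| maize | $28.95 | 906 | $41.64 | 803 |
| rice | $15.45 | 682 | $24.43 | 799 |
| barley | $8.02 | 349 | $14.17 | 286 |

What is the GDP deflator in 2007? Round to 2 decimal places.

148.43

Nominal GDP 2007 = 19.85·663 + 41.64·803 + 24.43·799 + 14.17·286 = 70169.66.
Real GDP 2007 (at 2003 prices) = 14.16·663 + 28.95·803 + 15.45·799 + 8.02·286 = 47273.20.
Deflator = Nominal/Real × 100 = 70169.66/47273.20 × 100 = 148.434.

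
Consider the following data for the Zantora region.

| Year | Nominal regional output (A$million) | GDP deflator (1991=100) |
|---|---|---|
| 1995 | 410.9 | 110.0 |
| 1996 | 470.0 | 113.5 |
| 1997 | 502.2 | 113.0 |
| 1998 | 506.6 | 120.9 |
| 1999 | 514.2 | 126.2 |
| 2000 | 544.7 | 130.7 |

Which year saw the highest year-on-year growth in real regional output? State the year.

1996

1996: real = 470.0/1.135 = 414.10; growth vs 1995 (373.55) = 10.86%.
1997: real = 502.2/1.130 = 444.42; growth vs 1996 (414.10) = 7.32%.
1998: real = 506.6/1.209 = 419.02; growth vs 1997 (444.42) = -5.72%.
1999: real = 514.2/1.262 = 407.45; growth vs 1998 (419.02) = -2.76%.
2000: real = 544.7/1.307 = 416.76; growth vs 1999 (407.45) = 2.28%.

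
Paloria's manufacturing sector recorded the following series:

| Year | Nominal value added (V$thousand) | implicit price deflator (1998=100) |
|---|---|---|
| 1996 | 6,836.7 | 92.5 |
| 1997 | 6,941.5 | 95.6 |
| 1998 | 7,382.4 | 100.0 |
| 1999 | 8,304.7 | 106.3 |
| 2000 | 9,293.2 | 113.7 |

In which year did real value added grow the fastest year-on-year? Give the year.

1997: real = 6941.5/0.956 = 7260.98; growth vs 1996 (7391.03) = -1.76%.
1998: real = 7382.4/1.000 = 7382.40; growth vs 1997 (7260.98) = 1.67%.
1999: real = 8304.7/1.063 = 7812.51; growth vs 1998 (7382.40) = 5.83%.
2000: real = 9293.2/1.137 = 8173.44; growth vs 1999 (7812.51) = 4.62%.

1999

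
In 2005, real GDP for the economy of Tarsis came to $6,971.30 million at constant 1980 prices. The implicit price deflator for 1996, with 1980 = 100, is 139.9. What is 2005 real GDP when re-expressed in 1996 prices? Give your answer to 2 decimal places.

$9,752.85 million

Real GDP in 1996 prices = Real GDP in 1980 prices × (P_1996/P_1980) = 6971.30 × 1.399 = 9752.85.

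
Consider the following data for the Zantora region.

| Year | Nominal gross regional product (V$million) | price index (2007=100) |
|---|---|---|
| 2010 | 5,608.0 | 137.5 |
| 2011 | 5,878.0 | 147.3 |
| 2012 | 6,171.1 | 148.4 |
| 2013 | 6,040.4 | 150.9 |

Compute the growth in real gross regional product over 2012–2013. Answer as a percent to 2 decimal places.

-3.74%

Real gross regional product 2012 = 6171.1/1.484 = 4158.42.
Real gross regional product 2013 = 6040.4/1.509 = 4002.92.
Change = 4002.92/4158.42 − 1 = -0.0374.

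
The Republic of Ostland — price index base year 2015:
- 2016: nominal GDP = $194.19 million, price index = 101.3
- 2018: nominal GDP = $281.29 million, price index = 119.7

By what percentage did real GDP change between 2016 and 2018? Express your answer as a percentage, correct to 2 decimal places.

Deflate each year: 2016 → 194.19/1.013 = 191.70; 2018 → 281.29/1.197 = 235.00.
So real GDP changed by 235.00/191.70 − 1 = 0.2259, i.e. 22.59%.

22.59%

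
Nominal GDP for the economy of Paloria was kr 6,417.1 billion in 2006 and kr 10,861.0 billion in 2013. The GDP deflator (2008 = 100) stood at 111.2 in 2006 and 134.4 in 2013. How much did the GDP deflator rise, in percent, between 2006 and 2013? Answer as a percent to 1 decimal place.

20.9%

Price-level change = 134.4 / 111.2 − 1 = 0.2086.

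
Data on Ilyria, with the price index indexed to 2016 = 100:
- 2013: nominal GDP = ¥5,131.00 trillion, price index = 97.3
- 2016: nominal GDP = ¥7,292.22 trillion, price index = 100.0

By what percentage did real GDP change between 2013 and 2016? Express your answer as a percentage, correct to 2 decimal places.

Deflate each year: 2013 → 5131.00/0.973 = 5273.38; 2016 → 7292.22/1.000 = 7292.22.
So real GDP changed by 7292.22/5273.38 − 1 = 0.3828, i.e. 38.28%.

38.28%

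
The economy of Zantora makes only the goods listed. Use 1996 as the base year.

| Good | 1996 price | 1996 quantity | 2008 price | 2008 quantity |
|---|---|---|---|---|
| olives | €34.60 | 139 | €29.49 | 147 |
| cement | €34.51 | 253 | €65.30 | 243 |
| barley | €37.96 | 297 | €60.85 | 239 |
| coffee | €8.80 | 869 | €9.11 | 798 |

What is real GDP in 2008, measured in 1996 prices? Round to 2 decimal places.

Real GDP 2008 = Σ (p_1996 × q_2008) = 34.60·147 + 34.51·243 + 37.96·239 + 8.80·798 = 29566.97.

€29566.97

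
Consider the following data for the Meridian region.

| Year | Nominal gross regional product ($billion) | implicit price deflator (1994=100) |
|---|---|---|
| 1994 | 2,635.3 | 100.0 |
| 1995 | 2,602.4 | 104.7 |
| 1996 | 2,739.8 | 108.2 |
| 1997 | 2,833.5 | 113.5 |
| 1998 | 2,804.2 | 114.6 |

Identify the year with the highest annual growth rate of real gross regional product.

1996

1995: real = 2602.4/1.047 = 2485.58; growth vs 1994 (2635.30) = -5.68%.
1996: real = 2739.8/1.082 = 2532.16; growth vs 1995 (2485.58) = 1.87%.
1997: real = 2833.5/1.135 = 2496.48; growth vs 1996 (2532.16) = -1.41%.
1998: real = 2804.2/1.146 = 2446.95; growth vs 1997 (2496.48) = -1.98%.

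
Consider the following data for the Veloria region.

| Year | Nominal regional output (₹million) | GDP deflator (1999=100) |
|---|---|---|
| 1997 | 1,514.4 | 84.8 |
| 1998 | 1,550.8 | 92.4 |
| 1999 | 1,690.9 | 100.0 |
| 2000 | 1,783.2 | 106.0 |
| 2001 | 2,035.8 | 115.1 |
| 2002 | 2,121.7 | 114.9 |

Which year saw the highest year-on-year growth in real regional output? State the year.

2001

1998: real = 1550.8/0.924 = 1678.35; growth vs 1997 (1785.85) = -6.02%.
1999: real = 1690.9/1.000 = 1690.90; growth vs 1998 (1678.35) = 0.75%.
2000: real = 1783.2/1.060 = 1682.26; growth vs 1999 (1690.90) = -0.51%.
2001: real = 2035.8/1.151 = 1768.72; growth vs 2000 (1682.26) = 5.14%.
2002: real = 2121.7/1.149 = 1846.56; growth vs 2001 (1768.72) = 4.40%.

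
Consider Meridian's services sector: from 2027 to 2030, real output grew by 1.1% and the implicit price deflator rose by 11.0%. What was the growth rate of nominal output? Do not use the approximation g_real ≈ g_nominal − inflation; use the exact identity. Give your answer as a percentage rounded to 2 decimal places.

12.22%

(1 + g_nom) = (1 + g_real)(1 + π) = 1.0110 × 1.1100 = 1.12221.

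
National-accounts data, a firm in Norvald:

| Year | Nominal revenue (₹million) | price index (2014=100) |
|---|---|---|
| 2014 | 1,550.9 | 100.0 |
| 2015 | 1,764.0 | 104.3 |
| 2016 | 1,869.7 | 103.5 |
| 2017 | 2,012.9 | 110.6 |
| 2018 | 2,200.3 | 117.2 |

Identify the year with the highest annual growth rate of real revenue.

2015: real = 1764.0/1.043 = 1691.28; growth vs 2014 (1550.90) = 9.05%.
2016: real = 1869.7/1.035 = 1806.47; growth vs 2015 (1691.28) = 6.81%.
2017: real = 2012.9/1.106 = 1819.98; growth vs 2016 (1806.47) = 0.75%.
2018: real = 2200.3/1.172 = 1877.39; growth vs 2017 (1819.98) = 3.15%.

2015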